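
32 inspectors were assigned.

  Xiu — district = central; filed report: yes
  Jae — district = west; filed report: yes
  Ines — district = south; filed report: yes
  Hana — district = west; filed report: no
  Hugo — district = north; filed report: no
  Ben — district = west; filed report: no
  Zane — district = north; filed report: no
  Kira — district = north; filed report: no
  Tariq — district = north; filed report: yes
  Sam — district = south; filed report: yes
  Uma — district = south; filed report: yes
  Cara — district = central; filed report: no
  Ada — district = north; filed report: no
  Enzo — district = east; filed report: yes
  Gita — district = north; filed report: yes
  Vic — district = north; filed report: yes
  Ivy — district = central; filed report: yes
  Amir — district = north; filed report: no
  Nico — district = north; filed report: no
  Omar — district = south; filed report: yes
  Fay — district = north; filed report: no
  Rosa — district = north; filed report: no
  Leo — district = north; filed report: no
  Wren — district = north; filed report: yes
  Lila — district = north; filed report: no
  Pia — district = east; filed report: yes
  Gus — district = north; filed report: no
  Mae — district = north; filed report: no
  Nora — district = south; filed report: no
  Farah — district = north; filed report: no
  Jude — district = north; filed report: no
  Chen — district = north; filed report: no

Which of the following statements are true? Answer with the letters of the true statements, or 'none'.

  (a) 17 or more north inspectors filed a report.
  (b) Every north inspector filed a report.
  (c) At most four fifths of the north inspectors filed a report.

|A| = 19, |A ∩ B| = 4, |A ∖ B| = 15.
(a) |A ∩ B| ≥ 17: fails.
(b) A ⊆ B, i.e. every element of A is in B (|A ∖ B| = 0): fails.
(c) |A ∩ B| / |A| ≤ 4/5: holds.

(c)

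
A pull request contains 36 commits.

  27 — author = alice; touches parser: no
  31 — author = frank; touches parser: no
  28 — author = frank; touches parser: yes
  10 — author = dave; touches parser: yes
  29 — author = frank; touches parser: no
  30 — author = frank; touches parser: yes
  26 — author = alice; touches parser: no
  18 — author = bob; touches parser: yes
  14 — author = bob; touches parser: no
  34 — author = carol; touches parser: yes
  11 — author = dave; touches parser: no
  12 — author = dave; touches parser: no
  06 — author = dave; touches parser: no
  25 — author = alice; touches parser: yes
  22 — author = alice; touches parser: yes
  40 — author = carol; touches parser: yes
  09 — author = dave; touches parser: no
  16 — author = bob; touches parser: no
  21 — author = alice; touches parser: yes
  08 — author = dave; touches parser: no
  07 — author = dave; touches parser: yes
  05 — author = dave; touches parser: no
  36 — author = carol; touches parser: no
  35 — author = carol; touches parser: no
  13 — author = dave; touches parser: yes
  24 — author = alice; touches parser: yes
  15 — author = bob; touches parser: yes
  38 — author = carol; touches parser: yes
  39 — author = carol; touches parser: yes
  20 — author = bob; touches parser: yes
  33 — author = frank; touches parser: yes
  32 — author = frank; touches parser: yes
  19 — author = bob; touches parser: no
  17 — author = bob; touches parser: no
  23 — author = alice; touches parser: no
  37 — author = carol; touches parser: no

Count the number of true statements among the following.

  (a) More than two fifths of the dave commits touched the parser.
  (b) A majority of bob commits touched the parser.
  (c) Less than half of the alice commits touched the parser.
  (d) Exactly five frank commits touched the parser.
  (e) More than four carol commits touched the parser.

(a) dave: |A| = 9, |A ∩ B| = 3; needs |A ∩ B| / |A| > 2/5 — false.
(b) bob: |A| = 7, |A ∩ B| = 3; needs |A ∩ B| > |A ∖ B| — false.
(c) alice: |A| = 7, |A ∩ B| = 4; needs |A ∩ B| < |A ∖ B| — false.
(d) frank: |A| = 6, |A ∩ B| = 4; needs |A ∩ B| = 5 — false.
(e) carol: |A| = 7, |A ∩ B| = 4; needs |A ∩ B| > 4 — false.

0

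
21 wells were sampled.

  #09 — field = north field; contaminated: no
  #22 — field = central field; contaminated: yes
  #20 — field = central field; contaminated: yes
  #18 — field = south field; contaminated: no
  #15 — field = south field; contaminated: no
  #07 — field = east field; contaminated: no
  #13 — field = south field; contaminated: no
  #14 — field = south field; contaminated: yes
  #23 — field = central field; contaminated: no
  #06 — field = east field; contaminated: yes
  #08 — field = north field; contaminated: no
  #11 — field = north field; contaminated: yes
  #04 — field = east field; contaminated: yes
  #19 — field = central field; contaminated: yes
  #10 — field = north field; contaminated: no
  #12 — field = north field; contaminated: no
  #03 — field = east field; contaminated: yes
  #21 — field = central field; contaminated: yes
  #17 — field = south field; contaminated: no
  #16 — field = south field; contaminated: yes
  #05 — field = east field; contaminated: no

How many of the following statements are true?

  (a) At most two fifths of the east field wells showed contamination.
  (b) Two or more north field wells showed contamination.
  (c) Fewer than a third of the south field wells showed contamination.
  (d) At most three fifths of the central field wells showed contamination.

(a) east field: |A| = 5, |A ∩ B| = 3; needs |A ∩ B| / |A| ≤ 2/5 — false.
(b) north field: |A| = 5, |A ∩ B| = 1; needs |A ∩ B| ≥ 2 — false.
(c) south field: |A| = 6, |A ∩ B| = 2; needs |A ∩ B| / |A| < 1/3 — false.
(d) central field: |A| = 5, |A ∩ B| = 4; needs |A ∩ B| / |A| ≤ 3/5 — false.

0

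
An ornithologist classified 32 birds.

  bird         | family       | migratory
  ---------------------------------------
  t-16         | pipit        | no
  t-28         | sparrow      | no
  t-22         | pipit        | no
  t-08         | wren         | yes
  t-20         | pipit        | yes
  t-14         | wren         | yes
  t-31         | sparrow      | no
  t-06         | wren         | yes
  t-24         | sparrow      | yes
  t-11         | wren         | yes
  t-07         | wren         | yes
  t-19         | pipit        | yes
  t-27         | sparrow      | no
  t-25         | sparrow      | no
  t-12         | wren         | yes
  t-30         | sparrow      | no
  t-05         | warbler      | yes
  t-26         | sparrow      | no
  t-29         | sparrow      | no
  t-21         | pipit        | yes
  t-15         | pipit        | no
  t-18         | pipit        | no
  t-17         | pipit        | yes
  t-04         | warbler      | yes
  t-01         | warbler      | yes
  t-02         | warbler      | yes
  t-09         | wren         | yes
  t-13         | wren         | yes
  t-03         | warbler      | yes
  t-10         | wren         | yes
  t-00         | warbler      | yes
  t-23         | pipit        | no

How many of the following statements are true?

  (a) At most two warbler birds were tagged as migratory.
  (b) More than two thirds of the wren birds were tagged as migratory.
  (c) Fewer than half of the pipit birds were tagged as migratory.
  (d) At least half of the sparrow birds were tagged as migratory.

2

(a) warbler: |A| = 6, |A ∩ B| = 6; needs |A ∩ B| ≤ 2 — false.
(b) wren: |A| = 9, |A ∩ B| = 9; needs |A ∩ B| / |A| > 2/3 — true.
(c) pipit: |A| = 9, |A ∩ B| = 4; needs |A ∩ B| < |A ∖ B| — true.
(d) sparrow: |A| = 8, |A ∩ B| = 1; needs |A ∩ B| ≥ |A ∖ B| — false.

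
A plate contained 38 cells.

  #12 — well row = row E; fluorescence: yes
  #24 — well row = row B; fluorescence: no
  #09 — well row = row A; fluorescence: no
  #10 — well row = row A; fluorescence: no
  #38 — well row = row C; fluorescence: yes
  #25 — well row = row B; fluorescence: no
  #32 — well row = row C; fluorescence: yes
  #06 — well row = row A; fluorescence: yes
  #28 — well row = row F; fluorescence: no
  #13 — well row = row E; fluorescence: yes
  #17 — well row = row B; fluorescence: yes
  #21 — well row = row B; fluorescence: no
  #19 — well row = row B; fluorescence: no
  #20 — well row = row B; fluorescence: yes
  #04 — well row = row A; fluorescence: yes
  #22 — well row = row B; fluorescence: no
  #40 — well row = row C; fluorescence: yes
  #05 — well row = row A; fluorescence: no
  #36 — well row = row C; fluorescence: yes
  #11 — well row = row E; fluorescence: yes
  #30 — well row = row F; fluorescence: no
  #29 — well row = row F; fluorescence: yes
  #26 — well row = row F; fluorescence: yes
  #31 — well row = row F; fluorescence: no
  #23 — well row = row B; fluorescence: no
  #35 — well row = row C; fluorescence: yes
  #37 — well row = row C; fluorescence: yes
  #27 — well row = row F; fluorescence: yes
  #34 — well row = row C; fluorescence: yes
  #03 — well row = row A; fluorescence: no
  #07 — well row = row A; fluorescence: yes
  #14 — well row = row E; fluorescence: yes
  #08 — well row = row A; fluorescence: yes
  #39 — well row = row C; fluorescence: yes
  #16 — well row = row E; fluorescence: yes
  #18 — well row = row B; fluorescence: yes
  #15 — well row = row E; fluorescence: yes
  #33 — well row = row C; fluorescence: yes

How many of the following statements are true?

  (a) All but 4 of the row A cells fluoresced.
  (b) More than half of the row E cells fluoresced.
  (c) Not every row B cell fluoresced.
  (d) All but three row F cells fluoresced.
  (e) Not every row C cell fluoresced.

4

(a) row A: |A| = 8, |A ∩ B| = 4; needs |A ∖ B| = 4 — true.
(b) row E: |A| = 6, |A ∩ B| = 6; needs |A ∩ B| > |A ∖ B| — true.
(c) row B: |A| = 9, |A ∩ B| = 3; needs A ⊄ B (|A ∖ B| ≥ 1) — true.
(d) row F: |A| = 6, |A ∩ B| = 3; needs |A ∖ B| = 3 — true.
(e) row C: |A| = 9, |A ∩ B| = 9; needs A ⊄ B (|A ∖ B| ≥ 1) — false.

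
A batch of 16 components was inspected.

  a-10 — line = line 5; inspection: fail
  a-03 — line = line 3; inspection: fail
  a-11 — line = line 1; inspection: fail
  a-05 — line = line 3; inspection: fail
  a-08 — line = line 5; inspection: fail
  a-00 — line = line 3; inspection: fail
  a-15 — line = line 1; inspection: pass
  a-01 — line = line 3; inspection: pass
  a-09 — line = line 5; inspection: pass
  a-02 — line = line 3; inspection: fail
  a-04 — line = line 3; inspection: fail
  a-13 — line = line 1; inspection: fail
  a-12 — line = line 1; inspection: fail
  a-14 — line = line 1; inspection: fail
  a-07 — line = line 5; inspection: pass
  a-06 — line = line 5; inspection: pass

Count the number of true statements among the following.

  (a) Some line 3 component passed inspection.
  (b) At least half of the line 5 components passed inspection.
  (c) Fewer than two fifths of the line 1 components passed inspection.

3

(a) line 3: |A| = 6, |A ∩ B| = 1; needs A ∩ B ≠ ∅ (|A ∩ B| ≥ 1) — true.
(b) line 5: |A| = 5, |A ∩ B| = 3; needs |A ∩ B| ≥ |A ∖ B| — true.
(c) line 1: |A| = 5, |A ∩ B| = 1; needs |A ∩ B| / |A| < 2/5 — true.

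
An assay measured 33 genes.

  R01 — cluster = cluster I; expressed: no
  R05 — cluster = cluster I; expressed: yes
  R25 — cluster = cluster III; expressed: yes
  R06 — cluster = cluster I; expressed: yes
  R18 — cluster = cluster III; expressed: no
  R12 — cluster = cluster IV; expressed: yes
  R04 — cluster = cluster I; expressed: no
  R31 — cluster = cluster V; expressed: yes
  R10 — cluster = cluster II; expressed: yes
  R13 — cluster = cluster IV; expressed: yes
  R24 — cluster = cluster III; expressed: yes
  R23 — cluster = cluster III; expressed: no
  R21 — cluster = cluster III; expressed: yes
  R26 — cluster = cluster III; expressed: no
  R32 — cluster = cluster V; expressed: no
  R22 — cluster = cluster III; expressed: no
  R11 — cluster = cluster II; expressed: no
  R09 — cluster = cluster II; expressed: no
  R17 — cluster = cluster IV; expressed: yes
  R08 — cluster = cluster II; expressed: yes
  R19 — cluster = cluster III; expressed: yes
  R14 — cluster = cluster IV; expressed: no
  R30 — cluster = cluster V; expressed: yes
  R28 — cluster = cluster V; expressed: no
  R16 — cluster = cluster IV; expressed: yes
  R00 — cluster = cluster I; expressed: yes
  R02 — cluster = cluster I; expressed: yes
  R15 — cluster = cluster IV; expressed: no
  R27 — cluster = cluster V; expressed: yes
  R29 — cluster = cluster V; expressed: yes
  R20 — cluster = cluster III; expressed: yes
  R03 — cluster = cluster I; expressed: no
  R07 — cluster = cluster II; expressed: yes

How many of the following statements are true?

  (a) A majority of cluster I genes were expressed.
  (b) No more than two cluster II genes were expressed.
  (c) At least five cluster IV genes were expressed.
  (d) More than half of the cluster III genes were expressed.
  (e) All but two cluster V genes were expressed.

3

(a) cluster I: |A| = 7, |A ∩ B| = 4; needs |A ∩ B| > |A ∖ B| — true.
(b) cluster II: |A| = 5, |A ∩ B| = 3; needs |A ∩ B| ≤ 2 — false.
(c) cluster IV: |A| = 6, |A ∩ B| = 4; needs |A ∩ B| ≥ 5 — false.
(d) cluster III: |A| = 9, |A ∩ B| = 5; needs |A ∩ B| > |A ∖ B| — true.
(e) cluster V: |A| = 6, |A ∩ B| = 4; needs |A ∖ B| = 2 — true.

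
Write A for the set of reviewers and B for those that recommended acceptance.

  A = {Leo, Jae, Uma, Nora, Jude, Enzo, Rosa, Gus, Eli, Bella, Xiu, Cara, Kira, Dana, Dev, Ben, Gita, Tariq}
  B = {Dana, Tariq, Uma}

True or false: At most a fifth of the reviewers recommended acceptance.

True

'At most a fifth of the reviewers recommended acceptance' holds iff |A ∩ B| / |A| ≤ 1/5.
|A| = 18, |A ∩ B| = 3, |A ∖ B| = 15.
|A ∩ B|/|A| = 3/18, so the statement is true.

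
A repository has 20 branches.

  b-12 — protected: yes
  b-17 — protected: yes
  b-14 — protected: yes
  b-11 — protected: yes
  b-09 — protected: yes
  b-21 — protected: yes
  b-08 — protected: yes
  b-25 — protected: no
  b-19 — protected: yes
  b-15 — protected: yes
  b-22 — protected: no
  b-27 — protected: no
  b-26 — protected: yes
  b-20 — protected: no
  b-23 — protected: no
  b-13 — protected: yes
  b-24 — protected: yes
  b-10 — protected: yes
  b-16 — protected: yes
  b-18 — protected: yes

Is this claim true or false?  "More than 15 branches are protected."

False

Truth condition: |A ∩ B| > 15.
|A| = 20, |A ∩ B| = 15, |A ∖ B| = 5.
|A ∩ B| = 15, so the statement is false.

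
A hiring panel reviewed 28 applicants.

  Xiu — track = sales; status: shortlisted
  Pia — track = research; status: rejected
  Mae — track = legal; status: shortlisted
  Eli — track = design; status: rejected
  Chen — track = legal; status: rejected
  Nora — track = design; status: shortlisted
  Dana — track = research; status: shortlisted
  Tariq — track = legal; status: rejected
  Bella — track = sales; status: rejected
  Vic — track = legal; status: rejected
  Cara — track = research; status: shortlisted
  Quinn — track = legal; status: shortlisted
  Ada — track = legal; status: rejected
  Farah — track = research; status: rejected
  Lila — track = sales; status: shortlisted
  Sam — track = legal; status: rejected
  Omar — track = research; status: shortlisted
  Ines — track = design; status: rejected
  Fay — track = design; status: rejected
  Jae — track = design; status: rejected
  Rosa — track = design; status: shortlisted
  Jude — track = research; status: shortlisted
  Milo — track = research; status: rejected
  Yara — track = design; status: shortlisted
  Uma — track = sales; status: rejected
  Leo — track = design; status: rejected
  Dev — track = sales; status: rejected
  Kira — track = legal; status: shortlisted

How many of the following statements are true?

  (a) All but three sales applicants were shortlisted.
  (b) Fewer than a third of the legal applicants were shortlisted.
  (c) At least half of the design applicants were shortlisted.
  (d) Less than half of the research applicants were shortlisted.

(a) sales: |A| = 5, |A ∩ B| = 2; needs |A ∖ B| = 3 — true.
(b) legal: |A| = 8, |A ∩ B| = 3; needs |A ∩ B| / |A| < 1/3 — false.
(c) design: |A| = 8, |A ∩ B| = 3; needs |A ∩ B| ≥ |A ∖ B| — false.
(d) research: |A| = 7, |A ∩ B| = 4; needs |A ∩ B| < |A ∖ B| — false.

1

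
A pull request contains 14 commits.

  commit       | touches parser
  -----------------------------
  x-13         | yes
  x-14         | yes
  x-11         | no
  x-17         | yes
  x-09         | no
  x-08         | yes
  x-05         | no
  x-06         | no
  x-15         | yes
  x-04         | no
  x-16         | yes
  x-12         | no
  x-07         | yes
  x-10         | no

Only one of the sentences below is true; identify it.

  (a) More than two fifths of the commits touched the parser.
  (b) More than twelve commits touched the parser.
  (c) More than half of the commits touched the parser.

|A| = 14, |A ∩ B| = 7, |A ∖ B| = 7.
(a) requires |A ∩ B| / |A| > 2/5: true.
(b) requires |A ∩ B| > 12: false.
(c) requires |A ∩ B| > |A ∖ B|: false.

(a)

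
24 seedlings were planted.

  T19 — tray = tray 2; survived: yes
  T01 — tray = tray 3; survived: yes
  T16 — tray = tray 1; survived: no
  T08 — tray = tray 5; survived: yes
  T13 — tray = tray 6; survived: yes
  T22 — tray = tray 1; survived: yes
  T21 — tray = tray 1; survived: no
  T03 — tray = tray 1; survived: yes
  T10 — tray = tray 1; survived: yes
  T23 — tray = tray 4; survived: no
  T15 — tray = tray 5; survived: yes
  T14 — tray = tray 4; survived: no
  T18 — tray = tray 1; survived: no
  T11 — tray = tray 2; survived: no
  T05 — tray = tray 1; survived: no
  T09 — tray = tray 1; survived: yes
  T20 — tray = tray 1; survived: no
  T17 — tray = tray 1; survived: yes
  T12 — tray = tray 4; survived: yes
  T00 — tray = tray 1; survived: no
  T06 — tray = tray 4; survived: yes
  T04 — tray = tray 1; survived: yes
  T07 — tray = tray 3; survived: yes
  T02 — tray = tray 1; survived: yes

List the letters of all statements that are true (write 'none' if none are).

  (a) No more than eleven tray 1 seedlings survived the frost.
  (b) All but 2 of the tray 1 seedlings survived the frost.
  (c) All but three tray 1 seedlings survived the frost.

|A| = 13, |A ∩ B| = 7, |A ∖ B| = 6.
(a) |A ∩ B| ≤ 11: holds.
(b) |A ∖ B| = 2: fails.
(c) |A ∖ B| = 3: fails.

(a)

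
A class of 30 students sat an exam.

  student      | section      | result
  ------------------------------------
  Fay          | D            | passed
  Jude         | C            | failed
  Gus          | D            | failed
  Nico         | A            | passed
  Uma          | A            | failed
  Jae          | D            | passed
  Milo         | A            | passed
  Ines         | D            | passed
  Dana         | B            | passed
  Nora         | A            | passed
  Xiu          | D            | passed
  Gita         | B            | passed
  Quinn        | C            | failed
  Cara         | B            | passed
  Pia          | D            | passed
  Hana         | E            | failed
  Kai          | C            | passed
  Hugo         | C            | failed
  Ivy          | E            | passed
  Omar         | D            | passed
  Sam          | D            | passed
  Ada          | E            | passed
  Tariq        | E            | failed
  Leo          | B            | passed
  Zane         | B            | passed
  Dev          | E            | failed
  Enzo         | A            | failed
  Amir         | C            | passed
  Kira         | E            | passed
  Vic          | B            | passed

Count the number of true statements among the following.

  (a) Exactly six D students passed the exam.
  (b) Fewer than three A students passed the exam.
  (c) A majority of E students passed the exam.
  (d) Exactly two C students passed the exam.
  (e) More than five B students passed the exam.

2

(a) D: |A| = 8, |A ∩ B| = 7; needs |A ∩ B| = 6 — false.
(b) A: |A| = 5, |A ∩ B| = 3; needs |A ∩ B| < 3 — false.
(c) E: |A| = 6, |A ∩ B| = 3; needs |A ∩ B| > |A ∖ B| — false.
(d) C: |A| = 5, |A ∩ B| = 2; needs |A ∩ B| = 2 — true.
(e) B: |A| = 6, |A ∩ B| = 6; needs |A ∩ B| > 5 — true.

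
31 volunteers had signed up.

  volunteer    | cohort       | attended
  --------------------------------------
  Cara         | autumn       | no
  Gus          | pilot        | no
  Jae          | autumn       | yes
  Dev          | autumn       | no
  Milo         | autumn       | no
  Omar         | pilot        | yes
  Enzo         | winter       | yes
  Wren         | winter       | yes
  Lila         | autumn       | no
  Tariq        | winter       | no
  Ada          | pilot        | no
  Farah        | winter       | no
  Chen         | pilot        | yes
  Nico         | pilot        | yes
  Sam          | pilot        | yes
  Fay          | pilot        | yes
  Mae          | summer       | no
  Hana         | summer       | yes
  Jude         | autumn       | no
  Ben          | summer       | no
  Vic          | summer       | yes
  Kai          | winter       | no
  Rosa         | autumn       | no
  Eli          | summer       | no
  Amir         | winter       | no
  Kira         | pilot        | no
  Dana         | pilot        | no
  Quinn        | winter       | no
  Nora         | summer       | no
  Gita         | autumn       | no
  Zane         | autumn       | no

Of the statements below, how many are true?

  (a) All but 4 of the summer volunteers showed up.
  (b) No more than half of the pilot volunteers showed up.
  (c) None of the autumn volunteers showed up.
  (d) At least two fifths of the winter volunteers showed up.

(a) summer: |A| = 6, |A ∩ B| = 2; needs |A ∖ B| = 4 — true.
(b) pilot: |A| = 9, |A ∩ B| = 5; needs |A ∩ B| ≤ |A ∖ B| — false.
(c) autumn: |A| = 9, |A ∩ B| = 1; needs A ∩ B = ∅ (|A ∩ B| = 0) — false.
(d) winter: |A| = 7, |A ∩ B| = 2; needs |A ∩ B| / |A| ≥ 2/5 — false.

1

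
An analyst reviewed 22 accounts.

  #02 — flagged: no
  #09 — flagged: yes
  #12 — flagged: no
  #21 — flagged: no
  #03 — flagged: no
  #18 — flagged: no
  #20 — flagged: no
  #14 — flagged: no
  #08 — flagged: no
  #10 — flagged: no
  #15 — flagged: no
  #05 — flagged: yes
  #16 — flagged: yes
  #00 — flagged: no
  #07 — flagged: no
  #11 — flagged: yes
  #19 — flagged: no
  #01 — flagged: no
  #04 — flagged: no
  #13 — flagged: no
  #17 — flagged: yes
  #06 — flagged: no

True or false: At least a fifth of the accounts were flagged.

True

'At least a fifth of the accounts were flagged' holds iff |A ∩ B| / |A| ≥ 1/5.
|A| = 22, |A ∩ B| = 5, |A ∖ B| = 17.
|A ∩ B|/|A| = 5/22, so the statement is true.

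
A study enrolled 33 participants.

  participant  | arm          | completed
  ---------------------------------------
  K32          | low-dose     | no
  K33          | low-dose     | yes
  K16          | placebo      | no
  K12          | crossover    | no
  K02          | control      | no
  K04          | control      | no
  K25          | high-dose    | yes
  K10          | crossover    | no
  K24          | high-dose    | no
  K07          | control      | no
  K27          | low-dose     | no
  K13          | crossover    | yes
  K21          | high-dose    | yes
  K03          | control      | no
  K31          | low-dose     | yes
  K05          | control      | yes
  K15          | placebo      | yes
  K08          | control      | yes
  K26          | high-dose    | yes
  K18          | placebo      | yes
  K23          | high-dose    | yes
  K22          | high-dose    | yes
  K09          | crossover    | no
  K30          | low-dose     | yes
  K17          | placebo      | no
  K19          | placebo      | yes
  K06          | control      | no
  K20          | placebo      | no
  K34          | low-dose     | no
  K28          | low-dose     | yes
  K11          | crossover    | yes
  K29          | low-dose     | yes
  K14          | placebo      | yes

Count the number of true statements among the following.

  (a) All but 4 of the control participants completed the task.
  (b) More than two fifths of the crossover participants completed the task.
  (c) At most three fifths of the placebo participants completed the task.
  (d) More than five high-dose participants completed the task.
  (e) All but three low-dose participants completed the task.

(a) control: |A| = 7, |A ∩ B| = 2; needs |A ∖ B| = 4 — false.
(b) crossover: |A| = 5, |A ∩ B| = 2; needs |A ∩ B| / |A| > 2/5 — false.
(c) placebo: |A| = 7, |A ∩ B| = 4; needs |A ∩ B| / |A| ≤ 3/5 — true.
(d) high-dose: |A| = 6, |A ∩ B| = 5; needs |A ∩ B| > 5 — false.
(e) low-dose: |A| = 8, |A ∩ B| = 5; needs |A ∖ B| = 3 — true.

2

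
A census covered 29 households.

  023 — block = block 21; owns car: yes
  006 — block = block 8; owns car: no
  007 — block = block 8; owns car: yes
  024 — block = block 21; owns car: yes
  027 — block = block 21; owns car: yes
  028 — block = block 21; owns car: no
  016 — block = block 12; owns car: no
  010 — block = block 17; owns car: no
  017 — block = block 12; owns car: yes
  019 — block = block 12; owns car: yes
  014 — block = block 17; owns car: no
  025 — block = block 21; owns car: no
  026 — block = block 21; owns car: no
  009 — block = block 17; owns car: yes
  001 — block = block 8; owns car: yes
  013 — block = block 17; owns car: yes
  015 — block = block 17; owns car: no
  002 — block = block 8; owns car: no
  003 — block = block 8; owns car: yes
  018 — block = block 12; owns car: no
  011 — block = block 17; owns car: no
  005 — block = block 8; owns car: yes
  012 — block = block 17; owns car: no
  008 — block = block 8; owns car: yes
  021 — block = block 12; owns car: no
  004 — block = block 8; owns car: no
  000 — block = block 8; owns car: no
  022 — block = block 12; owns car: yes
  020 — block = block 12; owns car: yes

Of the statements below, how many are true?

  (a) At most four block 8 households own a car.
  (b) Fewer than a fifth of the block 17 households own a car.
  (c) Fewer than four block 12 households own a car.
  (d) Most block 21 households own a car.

(a) block 8: |A| = 9, |A ∩ B| = 5; needs |A ∩ B| ≤ 4 — false.
(b) block 17: |A| = 7, |A ∩ B| = 2; needs |A ∩ B| / |A| < 1/5 — false.
(c) block 12: |A| = 7, |A ∩ B| = 4; needs |A ∩ B| < 4 — false.
(d) block 21: |A| = 6, |A ∩ B| = 3; needs |A ∩ B| > |A ∖ B| — false.

0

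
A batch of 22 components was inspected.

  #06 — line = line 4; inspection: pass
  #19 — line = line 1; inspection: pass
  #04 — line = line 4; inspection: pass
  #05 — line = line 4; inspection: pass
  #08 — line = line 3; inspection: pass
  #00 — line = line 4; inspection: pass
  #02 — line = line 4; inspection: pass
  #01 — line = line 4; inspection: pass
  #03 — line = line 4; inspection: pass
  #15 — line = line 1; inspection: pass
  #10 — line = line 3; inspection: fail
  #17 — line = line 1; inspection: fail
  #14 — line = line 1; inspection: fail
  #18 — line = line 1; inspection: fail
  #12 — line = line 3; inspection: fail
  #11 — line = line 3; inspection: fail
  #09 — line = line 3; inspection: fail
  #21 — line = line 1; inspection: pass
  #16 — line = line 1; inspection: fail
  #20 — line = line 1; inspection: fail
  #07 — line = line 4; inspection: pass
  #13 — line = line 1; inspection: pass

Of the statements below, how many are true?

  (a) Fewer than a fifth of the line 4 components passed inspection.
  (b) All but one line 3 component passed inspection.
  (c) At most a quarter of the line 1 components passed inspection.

(a) line 4: |A| = 8, |A ∩ B| = 8; needs |A ∩ B| / |A| < 1/5 — false.
(b) line 3: |A| = 5, |A ∩ B| = 1; needs |A ∖ B| = 1 — false.
(c) line 1: |A| = 9, |A ∩ B| = 4; needs |A ∩ B| / |A| ≤ 1/4 — false.

0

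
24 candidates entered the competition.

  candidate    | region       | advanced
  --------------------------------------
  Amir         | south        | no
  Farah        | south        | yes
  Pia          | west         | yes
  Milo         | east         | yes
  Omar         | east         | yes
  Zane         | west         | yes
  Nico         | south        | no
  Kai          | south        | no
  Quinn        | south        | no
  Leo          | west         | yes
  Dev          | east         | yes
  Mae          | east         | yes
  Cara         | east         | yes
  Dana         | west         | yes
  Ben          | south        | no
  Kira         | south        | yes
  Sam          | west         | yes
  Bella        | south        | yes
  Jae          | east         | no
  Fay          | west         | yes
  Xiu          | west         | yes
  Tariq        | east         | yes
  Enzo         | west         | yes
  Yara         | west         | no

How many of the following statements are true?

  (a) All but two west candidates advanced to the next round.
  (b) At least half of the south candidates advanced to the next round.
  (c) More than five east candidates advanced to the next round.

(a) west: |A| = 9, |A ∩ B| = 8; needs |A ∖ B| = 2 — false.
(b) south: |A| = 8, |A ∩ B| = 3; needs |A ∩ B| ≥ |A ∖ B| — false.
(c) east: |A| = 7, |A ∩ B| = 6; needs |A ∩ B| > 5 — true.

1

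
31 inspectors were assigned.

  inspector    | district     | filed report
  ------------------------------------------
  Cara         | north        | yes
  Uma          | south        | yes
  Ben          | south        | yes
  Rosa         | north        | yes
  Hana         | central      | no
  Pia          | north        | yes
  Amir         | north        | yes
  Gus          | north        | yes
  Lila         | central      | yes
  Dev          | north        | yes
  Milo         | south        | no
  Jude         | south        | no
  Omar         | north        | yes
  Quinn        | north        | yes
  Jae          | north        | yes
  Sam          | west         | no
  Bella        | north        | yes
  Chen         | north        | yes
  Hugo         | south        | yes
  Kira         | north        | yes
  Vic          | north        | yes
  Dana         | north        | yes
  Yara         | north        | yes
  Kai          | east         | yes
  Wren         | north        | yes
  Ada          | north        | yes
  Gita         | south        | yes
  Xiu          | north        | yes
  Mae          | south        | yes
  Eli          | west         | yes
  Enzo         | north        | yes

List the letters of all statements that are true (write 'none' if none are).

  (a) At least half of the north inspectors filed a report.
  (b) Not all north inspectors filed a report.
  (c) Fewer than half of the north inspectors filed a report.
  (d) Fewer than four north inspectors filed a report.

|A| = 19, |A ∩ B| = 19, |A ∖ B| = 0.
(a) |A ∩ B| ≥ |A ∖ B|: holds.
(b) A ⊄ B (|A ∖ B| ≥ 1): fails.
(c) |A ∩ B| < |A ∖ B|: fails.
(d) |A ∩ B| < 4: fails.

(a)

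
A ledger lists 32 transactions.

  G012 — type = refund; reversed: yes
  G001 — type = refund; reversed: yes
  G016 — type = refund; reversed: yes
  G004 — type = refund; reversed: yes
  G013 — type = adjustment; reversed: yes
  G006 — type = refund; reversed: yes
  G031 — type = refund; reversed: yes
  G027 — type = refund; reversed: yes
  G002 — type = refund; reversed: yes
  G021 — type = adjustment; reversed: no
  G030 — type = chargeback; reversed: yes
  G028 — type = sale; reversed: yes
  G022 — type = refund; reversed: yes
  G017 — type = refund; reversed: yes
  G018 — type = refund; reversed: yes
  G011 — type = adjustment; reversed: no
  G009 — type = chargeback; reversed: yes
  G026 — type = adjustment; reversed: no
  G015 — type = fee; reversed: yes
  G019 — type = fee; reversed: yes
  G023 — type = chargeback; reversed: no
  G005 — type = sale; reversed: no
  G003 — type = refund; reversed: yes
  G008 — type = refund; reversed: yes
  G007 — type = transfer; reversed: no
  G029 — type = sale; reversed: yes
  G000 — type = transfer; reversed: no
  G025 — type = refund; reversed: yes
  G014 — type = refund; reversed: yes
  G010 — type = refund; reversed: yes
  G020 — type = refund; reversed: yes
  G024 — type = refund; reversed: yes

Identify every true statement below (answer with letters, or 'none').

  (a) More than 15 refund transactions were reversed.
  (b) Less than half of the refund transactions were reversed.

|A| = 18, |A ∩ B| = 18, |A ∖ B| = 0.
(a) |A ∩ B| > 15: holds.
(b) |A ∩ B| < |A ∖ B|: fails.

(a)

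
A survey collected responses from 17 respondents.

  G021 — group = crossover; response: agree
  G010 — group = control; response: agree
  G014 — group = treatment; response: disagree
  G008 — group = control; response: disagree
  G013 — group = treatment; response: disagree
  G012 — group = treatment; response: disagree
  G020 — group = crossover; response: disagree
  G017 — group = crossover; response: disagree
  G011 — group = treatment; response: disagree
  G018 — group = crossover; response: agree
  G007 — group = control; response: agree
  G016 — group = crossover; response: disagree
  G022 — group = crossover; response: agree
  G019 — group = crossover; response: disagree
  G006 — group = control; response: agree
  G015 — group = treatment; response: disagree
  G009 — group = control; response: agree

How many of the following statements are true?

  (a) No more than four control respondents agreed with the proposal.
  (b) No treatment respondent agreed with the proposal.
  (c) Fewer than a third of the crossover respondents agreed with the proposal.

2

(a) control: |A| = 5, |A ∩ B| = 4; needs |A ∩ B| ≤ 4 — true.
(b) treatment: |A| = 5, |A ∩ B| = 0; needs A ∩ B = ∅ (|A ∩ B| = 0) — true.
(c) crossover: |A| = 7, |A ∩ B| = 3; needs |A ∩ B| / |A| < 1/3 — false.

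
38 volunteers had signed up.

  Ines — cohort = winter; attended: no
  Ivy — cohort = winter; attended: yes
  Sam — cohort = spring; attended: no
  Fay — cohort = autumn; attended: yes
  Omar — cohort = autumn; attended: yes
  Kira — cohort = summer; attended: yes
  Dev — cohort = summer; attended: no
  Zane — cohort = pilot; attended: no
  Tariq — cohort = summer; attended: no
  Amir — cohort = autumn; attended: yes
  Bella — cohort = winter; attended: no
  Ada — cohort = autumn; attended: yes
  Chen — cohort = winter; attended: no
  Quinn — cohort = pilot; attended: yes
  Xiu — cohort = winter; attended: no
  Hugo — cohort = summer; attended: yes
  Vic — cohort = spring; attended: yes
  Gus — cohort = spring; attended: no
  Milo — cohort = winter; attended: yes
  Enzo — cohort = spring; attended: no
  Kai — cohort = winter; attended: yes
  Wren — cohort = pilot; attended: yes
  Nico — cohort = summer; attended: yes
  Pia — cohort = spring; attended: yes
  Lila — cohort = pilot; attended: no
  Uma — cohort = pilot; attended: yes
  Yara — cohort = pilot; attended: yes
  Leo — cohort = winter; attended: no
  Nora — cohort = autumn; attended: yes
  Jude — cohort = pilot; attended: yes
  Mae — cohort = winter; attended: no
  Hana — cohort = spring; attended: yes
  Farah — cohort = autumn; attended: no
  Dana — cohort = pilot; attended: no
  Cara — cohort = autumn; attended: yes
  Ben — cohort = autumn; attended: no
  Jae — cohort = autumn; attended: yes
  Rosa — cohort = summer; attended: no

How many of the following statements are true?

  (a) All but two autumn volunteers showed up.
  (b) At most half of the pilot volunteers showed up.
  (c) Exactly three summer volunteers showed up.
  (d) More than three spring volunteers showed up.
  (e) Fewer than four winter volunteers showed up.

3

(a) autumn: |A| = 9, |A ∩ B| = 7; needs |A ∖ B| = 2 — true.
(b) pilot: |A| = 8, |A ∩ B| = 5; needs |A ∩ B| ≤ |A ∖ B| — false.
(c) summer: |A| = 6, |A ∩ B| = 3; needs |A ∩ B| = 3 — true.
(d) spring: |A| = 6, |A ∩ B| = 3; needs |A ∩ B| > 3 — false.
(e) winter: |A| = 9, |A ∩ B| = 3; needs |A ∩ B| < 4 — true.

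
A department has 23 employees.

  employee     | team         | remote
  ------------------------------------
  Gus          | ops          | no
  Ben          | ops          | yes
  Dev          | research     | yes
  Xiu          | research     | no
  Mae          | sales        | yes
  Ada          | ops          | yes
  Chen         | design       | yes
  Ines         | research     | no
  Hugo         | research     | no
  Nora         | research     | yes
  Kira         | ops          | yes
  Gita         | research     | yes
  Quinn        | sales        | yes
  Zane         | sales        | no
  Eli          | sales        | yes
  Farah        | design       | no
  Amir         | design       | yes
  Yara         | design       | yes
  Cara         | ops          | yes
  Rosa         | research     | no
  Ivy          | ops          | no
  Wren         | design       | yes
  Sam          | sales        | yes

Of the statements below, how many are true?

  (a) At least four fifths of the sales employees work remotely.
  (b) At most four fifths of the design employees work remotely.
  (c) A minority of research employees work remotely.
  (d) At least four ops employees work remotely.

(a) sales: |A| = 5, |A ∩ B| = 4; needs |A ∩ B| / |A| ≥ 4/5 — true.
(b) design: |A| = 5, |A ∩ B| = 4; needs |A ∩ B| / |A| ≤ 4/5 — true.
(c) research: |A| = 7, |A ∩ B| = 3; needs |A ∩ B| < |A ∖ B| — true.
(d) ops: |A| = 6, |A ∩ B| = 4; needs |A ∩ B| ≥ 4 — true.

4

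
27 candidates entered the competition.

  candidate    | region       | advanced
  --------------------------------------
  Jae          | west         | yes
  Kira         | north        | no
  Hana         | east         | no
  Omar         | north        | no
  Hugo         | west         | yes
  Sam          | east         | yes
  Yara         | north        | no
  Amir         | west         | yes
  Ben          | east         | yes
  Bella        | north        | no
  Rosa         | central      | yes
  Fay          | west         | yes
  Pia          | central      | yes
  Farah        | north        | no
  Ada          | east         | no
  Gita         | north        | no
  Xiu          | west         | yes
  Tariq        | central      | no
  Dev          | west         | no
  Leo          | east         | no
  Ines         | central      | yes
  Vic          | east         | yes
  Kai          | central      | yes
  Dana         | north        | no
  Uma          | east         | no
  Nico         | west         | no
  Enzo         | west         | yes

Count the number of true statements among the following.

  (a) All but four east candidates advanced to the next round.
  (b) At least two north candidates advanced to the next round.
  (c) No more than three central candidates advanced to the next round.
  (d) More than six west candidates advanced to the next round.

1

(a) east: |A| = 7, |A ∩ B| = 3; needs |A ∖ B| = 4 — true.
(b) north: |A| = 7, |A ∩ B| = 0; needs |A ∩ B| ≥ 2 — false.
(c) central: |A| = 5, |A ∩ B| = 4; needs |A ∩ B| ≤ 3 — false.
(d) west: |A| = 8, |A ∩ B| = 6; needs |A ∩ B| > 6 — false.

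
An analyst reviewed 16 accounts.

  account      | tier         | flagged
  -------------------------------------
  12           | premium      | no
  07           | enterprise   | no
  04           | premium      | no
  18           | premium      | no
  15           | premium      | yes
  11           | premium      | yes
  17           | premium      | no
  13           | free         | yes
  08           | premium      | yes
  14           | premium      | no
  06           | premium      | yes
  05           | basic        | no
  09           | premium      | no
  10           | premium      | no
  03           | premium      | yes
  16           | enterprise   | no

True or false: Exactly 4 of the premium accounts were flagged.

False

'Exactly 4 of the premium accounts were flagged' holds iff |A ∩ B| = 4.
A (the restrictor) = {12, 04, 18, 15, 11, 17, 08, 14, 06, 09, 10, 03}, |A| = 12.
A ∩ B = {15, 11, 08, 06, 03}, so |A ∩ B| = 5.
|A ∩ B| = 5, so the statement is false.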